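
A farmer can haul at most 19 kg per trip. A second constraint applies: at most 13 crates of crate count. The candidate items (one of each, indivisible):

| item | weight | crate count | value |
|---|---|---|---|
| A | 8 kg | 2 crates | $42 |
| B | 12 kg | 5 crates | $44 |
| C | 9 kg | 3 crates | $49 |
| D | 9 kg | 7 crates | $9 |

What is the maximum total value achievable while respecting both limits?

$91

Feasible sets respecting both limits:
- A+C: weight 17, crate count 5, value 91
- C+D: weight 18, crate count 10, value 58
- A+D: weight 17, crate count 9, value 51
Best: $91.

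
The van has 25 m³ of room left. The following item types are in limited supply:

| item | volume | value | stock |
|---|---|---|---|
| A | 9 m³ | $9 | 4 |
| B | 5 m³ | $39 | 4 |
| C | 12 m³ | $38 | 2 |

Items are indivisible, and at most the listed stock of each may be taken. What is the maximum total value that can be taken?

Top feasible selections:
- 4×B: volume 20, value 156
- 1×A + 3×B: volume 24, value 126
- 3×B: volume 15, value 117
Best: $156.

$156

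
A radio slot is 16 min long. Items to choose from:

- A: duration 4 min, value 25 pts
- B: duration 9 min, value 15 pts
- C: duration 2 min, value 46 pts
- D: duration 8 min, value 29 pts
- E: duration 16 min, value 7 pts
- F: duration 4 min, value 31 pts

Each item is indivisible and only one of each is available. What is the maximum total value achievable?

106 pts

This is a 0/1 knapsack; check combinations near the capacity.
- C+D+F: duration 2+8+4=14, value 46+29+31=106
- A+C+F: duration 4+2+4=10, value 25+46+31=102
- A+C+D: duration 4+2+8=14, value 25+46+29=100
- B+C+F: duration 9+2+4=15, value 15+46+31=92
Best: 106 pts.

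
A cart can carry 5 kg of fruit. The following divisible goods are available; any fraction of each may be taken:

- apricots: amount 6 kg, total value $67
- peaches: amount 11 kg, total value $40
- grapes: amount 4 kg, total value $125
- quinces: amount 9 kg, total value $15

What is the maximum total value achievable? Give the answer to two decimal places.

Take in order of value per unit:
- grapes (125/4 per unit): all 4 → value 125, running total 125.00
- apricots (67/6 per unit): 1 of 6 → value 1×67/6 = 11.1667, running total 136.17
Total 136.17.

136.17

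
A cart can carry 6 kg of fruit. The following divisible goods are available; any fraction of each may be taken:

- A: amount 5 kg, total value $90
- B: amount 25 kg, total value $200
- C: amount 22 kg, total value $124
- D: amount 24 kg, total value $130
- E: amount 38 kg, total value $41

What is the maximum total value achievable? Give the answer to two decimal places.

98.00

Take in order of value per unit:
- A (90/5 per unit): all 5 → value 90, running total 90.00
- B (200/25 per unit): 1 of 25 → value 1×200/25 = 8.0000, running total 98.00
Total 98.00.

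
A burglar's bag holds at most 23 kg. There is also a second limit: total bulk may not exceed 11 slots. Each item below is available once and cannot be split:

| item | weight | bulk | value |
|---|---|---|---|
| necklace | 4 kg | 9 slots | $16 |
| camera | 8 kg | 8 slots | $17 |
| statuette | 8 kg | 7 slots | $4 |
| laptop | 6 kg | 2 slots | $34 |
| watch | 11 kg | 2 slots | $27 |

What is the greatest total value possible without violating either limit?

$61

Feasible sets respecting both limits:
- laptop+watch: weight 17, bulk 4, value 61
- camera+laptop: weight 14, bulk 10, value 51
- necklace+laptop: weight 10, bulk 11, value 50
- camera+watch: weight 19, bulk 10, value 44
Best: $61.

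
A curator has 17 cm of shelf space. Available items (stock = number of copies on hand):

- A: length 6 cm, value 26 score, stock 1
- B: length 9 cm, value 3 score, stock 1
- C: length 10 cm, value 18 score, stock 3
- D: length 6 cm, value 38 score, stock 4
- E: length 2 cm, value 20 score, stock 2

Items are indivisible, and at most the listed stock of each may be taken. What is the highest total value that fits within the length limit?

116 score

Best selections within length 17 and stock limits:
- 2×D + 2×E: length 16, value 116
- 1×A + 1×D + 2×E: length 16, value 104
- 2×D + 1×E: length 14, value 96
Best: 116 score.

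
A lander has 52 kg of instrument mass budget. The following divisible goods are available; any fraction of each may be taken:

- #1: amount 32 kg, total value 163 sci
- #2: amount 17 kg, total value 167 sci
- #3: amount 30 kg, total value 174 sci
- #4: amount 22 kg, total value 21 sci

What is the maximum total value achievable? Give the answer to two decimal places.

Take in order of value per unit:
- #2 (167/17 per unit): all 17 → value 167, running total 167.00
- #3 (174/30 per unit): all 30 → value 174, running total 341.00
- #1 (163/32 per unit): 5 of 32 → value 5×163/32 = 25.4688, running total 366.47
Total 366.47.

366.47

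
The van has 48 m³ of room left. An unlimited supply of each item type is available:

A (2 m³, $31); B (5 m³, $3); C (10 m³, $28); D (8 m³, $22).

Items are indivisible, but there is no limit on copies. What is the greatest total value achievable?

Best value-per-unit is A at 31/2, and filling with it alone uses volume 24×2=48. No mix of the others beats 24×31 = 744.

$744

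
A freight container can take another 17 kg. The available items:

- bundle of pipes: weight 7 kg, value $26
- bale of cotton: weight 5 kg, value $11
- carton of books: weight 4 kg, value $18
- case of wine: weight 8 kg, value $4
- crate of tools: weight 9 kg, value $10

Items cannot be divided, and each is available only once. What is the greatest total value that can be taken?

$55

Check high-value combinations within 17 kg:
- bundle of pipes+bale of cotton+carton of books: weight 7+5+4=16, value 26+11+18=55
- bundle of pipes+carton of books: weight 7+4=11, value 26+18=44
- bundle of pipes+bale of cotton: weight 7+5=12, value 26+11=37
Best: $55.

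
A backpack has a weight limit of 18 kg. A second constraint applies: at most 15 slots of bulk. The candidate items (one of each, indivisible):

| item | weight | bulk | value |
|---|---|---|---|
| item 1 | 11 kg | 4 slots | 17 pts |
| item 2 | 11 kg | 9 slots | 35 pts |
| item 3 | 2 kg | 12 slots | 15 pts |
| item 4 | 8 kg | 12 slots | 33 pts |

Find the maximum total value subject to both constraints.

Feasible sets respecting both limits:
- item 2: weight 11, bulk 9, value 35
- item 4: weight 8, bulk 12, value 33
- item 1: weight 11, bulk 4, value 17
Best: 35 pts.

35 pts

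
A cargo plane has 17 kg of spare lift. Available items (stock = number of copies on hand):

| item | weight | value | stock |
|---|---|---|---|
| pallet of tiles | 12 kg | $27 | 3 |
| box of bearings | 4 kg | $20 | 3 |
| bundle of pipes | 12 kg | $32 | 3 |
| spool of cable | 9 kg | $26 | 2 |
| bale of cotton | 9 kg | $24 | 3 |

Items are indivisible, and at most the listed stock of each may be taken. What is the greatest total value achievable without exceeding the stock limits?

Best selections within weight 17 and stock limits:
- 2×box of bearings + 1×spool of cable: weight 17, value 66
- 2×box of bearings + 1×bale of cotton: weight 17, value 64
- 3×box of bearings: weight 12, value 60
Best: $66.

$66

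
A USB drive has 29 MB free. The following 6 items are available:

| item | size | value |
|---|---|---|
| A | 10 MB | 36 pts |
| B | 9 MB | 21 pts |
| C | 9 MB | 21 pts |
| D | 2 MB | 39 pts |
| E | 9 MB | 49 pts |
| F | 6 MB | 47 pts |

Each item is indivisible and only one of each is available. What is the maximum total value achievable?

Check high-value combinations within 29 MB:
- A+D+E+F: size 10+2+9+6=27, value 36+39+49+47=171
- B+D+E+F: size 9+2+9+6=26, value 21+39+49+47=156
- C+D+E+F: size 9+2+9+6=26, value 21+39+49+47=156
- A+B+D+F: size 10+9+2+6=27, value 36+21+39+47=143
Best: 171 pts.

171 pts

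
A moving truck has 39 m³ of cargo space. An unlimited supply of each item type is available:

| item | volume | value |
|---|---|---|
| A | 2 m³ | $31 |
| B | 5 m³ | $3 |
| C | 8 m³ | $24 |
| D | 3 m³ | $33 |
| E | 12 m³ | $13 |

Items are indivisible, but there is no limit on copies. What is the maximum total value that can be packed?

Best value-per-unit is A at 31/2; filling with it alone gives 19×31 = 589.
Optimal mix: 18×A + 1×D → volume 39, value 591.

$591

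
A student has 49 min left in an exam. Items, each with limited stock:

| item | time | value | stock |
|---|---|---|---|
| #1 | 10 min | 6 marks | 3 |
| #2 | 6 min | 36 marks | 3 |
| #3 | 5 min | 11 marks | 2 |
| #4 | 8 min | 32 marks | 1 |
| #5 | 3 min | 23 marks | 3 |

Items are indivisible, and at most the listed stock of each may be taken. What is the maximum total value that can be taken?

Top feasible selections:
- 3×#2 + 2×#3 + 1×#4 + 3×#5: time 45, value 231
- 3×#2 + 1×#3 + 1×#4 + 3×#5: time 40, value 220
Best: 231 marks.

231 marks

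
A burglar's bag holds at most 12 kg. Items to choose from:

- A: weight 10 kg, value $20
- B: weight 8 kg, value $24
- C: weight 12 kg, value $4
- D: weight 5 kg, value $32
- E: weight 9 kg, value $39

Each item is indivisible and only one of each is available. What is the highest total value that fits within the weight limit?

$39

Check high-value combinations within 12 kg:
- E: weight 9, value 39
- D: weight 5, value 32
- B: weight 8, value 24
- A: weight 10, value 20
Best: $39.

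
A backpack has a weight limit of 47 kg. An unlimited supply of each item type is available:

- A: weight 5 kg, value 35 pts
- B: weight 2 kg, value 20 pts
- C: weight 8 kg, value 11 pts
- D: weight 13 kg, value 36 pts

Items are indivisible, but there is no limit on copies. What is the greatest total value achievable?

460 pts

Best value-per-unit is B at 20/2, and filling with it alone uses weight 23×2=46. No mix of the others beats 23×20 = 460.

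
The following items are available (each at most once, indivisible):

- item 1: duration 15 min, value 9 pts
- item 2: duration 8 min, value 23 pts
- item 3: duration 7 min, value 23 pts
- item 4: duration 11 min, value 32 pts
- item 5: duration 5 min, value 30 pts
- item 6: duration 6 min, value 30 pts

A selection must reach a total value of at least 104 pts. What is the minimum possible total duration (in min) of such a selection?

Subsets with value ≥ 104, sorted by total duration:
- item 2+item 3+item 5+item 6: duration 26, value 106
- item 3+item 4+item 5+item 6: duration 29, value 115
- item 2+item 4+item 5+item 6: duration 30, value 115
Minimum duration: 26 min.

26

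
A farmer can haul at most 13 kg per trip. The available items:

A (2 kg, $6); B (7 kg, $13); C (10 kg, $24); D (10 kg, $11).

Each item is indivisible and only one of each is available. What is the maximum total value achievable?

Check high-value combinations within 13 kg:
- A+C: weight 2+10=12, value 6+24=30
- C: weight 10, value 24
- A+B: weight 2+7=9, value 6+13=19
- A+D: weight 2+10=12, value 6+11=17
Best: $30.

$30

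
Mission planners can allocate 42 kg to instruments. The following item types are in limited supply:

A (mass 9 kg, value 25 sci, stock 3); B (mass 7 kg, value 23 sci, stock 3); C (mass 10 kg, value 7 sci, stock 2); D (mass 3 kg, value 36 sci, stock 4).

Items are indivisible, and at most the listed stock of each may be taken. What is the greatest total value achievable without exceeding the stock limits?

Best selections within mass 42 and stock limits:
- 1×A + 3×B + 4×D: mass 42, value 238
- 3×A + 4×D: mass 39, value 219
- 2×A + 1×B + 4×D: mass 37, value 217
- 1×A + 2×B + 4×D: mass 35, value 215
Best: 238 sci.

238 sci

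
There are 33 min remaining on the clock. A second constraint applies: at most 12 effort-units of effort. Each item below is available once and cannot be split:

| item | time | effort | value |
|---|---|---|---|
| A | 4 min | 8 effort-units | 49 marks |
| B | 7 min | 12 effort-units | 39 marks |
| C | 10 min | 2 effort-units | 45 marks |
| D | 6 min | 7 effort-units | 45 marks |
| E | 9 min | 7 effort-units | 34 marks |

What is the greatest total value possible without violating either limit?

Feasible sets respecting both limits:
- A+C: time 14, effort 10, value 94
- C+D: time 16, effort 9, value 90
- C+E: time 19, effort 9, value 79
- A: time 4, effort 8, value 49
Best: 94 marks.

94 marks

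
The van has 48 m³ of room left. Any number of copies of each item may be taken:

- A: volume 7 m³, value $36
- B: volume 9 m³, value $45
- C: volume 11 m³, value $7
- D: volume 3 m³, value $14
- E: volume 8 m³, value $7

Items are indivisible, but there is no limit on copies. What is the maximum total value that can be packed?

Best value-per-unit is A at 36/7; filling with it alone gives 6×36 = 216.
Optimal mix: 6×A + 2×D → volume 48, value 244.

$244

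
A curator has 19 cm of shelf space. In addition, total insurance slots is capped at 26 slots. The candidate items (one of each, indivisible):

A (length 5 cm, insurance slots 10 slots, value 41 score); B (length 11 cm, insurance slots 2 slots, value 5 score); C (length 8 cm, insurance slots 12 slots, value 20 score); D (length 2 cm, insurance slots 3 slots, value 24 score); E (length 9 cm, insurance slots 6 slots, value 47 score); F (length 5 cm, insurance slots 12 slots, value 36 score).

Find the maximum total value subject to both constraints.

112 score

Feasible sets respecting both limits:
- A+D+E: length 16, insurance slots 19, value 112
- D+E+F: length 16, insurance slots 21, value 107
- A+D+F: length 12, insurance slots 25, value 101
- C+D+E: length 19, insurance slots 21, value 91
Best: 112 score.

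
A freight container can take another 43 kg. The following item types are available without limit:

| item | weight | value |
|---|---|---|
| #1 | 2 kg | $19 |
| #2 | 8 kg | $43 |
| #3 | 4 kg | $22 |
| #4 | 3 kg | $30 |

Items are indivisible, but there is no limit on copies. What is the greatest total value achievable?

$428

Best value-per-unit is #4 at 30/3; filling with it alone gives 14×30 = 420.
Optimal mix: 2×#1 + 13×#4 → weight 43, value 428.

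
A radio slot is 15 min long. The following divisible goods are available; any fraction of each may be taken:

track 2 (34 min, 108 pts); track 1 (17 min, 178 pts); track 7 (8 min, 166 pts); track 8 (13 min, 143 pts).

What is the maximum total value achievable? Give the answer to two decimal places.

243.00

Take in order of value per unit:
- track 7 (166/8 per unit): all 8 → value 166, running total 166.00
- track 8 (143/13 per unit): 7 of 13 → value 7×143/13 = 77.0000, running total 243.00
Total 243.00.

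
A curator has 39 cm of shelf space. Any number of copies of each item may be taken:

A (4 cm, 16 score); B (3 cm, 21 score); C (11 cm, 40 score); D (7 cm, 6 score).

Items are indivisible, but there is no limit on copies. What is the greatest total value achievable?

Best value-per-unit is B at 21/3, and filling with it alone uses length 13×3=39. No mix of the others beats 13×21 = 273.

273 score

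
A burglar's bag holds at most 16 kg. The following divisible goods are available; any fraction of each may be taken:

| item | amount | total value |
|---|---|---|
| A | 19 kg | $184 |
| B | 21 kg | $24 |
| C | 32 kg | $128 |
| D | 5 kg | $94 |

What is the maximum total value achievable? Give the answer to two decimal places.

Take in order of value per unit:
- D (94/5 per unit): all 5 → value 94, running total 94.00
- A (184/19 per unit): 11 of 19 → value 11×184/19 = 106.5263, running total 200.53
Total 200.53.

200.53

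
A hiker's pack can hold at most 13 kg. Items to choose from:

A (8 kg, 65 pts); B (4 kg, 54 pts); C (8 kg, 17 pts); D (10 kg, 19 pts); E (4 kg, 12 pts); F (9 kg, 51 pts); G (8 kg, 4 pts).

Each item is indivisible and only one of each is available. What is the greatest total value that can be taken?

This is a 0/1 knapsack; check combinations near the capacity.
- A+B: weight 8+4=12, value 65+54=119
- B+F: weight 4+9=13, value 54+51=105
- A+E: weight 8+4=12, value 65+12=77
Best: 119 pts.

119 pts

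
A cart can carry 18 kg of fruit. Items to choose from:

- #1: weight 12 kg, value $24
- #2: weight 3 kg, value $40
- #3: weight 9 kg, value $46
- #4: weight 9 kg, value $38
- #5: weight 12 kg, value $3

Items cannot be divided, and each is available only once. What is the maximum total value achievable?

This is a 0/1 knapsack; check combinations near the capacity.
- #2+#3: weight 3+9=12, value 40+46=86
- #3+#4: weight 9+9=18, value 46+38=84
- #2+#4: weight 3+9=12, value 40+38=78
- #1+#2: weight 12+3=15, value 24+40=64
Best: $86.

$86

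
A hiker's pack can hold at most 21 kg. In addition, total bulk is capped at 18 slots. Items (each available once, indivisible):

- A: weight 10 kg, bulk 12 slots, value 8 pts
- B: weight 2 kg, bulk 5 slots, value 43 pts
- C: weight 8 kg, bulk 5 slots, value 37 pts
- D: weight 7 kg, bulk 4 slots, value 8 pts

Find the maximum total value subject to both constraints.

Feasible sets respecting both limits:
- B+C+D: weight 17, bulk 14, value 88
- B+C: weight 10, bulk 10, value 80
- A+B: weight 12, bulk 17, value 51
- B+D: weight 9, bulk 9, value 51
Best: 88 pts.

88 pts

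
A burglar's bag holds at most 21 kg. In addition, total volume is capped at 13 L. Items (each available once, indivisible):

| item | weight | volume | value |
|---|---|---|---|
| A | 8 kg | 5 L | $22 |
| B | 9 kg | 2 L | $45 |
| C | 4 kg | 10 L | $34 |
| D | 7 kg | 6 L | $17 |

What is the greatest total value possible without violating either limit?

Feasible sets respecting both limits:
- B+C: weight 13, volume 12, value 79
- A+B: weight 17, volume 7, value 67
- B+D: weight 16, volume 8, value 62
- B: weight 9, volume 2, value 45
Best: $79.

$79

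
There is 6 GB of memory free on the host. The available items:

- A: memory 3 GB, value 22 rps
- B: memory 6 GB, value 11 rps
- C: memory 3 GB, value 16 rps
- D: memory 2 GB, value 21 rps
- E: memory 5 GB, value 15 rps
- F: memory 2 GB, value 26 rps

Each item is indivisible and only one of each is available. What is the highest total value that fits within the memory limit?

48 rps

This is a 0/1 knapsack; check combinations near the capacity.
- A+F: memory 3+2=5, value 22+26=48
- D+F: memory 2+2=4, value 21+26=47
- A+D: memory 3+2=5, value 22+21=43
- C+F: memory 3+2=5, value 16+26=42
- A+C: memory 3+3=6, value 22+16=38
Best: 48 rps.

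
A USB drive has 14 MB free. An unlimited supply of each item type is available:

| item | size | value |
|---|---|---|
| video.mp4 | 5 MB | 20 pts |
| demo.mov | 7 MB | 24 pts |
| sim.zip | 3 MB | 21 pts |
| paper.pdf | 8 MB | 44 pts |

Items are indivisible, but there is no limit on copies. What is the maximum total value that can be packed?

86 pts

Best value-per-unit is sim.zip at 21/3; filling with it alone gives 4×21 = 84.
Optimal mix: 2×sim.zip + 1×paper.pdf → size 14, value 86.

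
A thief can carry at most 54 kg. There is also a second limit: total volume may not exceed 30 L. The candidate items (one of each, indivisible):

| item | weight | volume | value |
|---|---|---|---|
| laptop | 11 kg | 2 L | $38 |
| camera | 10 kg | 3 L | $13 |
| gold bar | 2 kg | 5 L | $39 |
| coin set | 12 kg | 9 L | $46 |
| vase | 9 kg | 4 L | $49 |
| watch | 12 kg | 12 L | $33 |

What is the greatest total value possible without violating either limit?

Feasible sets respecting both limits:
- laptop+camera+gold bar+coin set+vase: weight 44, volume 23, value 185
- laptop+camera+coin set+vase+watch: weight 54, volume 30, value 179
- laptop+gold bar+coin set+vase: weight 34, volume 20, value 172
- laptop+camera+gold bar+vase+watch: weight 44, volume 26, value 172
Best: $185.

$185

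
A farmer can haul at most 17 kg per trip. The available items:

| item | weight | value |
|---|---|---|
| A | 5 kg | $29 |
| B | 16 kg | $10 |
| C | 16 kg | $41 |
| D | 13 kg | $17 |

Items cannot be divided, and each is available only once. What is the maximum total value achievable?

Check high-value combinations within 17 kg:
- C: weight 16, value 41
- A: weight 5, value 29
- D: weight 13, value 17
- B: weight 16, value 10
Best: $41.

$41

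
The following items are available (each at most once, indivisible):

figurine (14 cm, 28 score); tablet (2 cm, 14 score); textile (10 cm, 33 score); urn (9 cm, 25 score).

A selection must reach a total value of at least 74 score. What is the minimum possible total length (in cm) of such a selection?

Subsets with value ≥ 74, sorted by total length:
- figurine+tablet+textile: length 26, value 75
- figurine+textile+urn: length 33, value 86
- figurine+tablet+textile+urn: length 35, value 100
Minimum length: 26 cm.

26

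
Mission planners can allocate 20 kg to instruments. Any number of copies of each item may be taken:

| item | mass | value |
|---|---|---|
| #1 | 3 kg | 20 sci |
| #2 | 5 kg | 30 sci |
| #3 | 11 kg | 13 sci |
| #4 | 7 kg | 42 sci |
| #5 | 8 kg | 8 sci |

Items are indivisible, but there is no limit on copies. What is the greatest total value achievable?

Best value-per-unit is #1 at 20/3; filling with it alone gives 6×20 = 120.
Optimal mix: 5×#1 + 1×#2 → mass 20, value 130.

130 sci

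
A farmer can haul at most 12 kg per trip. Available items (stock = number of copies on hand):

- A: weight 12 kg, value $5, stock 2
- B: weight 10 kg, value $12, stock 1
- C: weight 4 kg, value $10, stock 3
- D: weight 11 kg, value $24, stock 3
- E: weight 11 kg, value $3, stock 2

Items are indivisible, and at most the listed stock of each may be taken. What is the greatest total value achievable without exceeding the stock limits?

Best selections within weight 12 and stock limits:
- 3×C: weight 12, value 30
- 1×D: weight 11, value 24
Best: $30.

$30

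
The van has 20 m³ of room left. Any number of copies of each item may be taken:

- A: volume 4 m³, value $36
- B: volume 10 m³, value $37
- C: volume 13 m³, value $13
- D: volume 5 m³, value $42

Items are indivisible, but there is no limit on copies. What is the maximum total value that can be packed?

Best value-per-unit is A at 36/4, and filling with it alone uses volume 5×4=20. No mix of the others beats 5×36 = 180.

$180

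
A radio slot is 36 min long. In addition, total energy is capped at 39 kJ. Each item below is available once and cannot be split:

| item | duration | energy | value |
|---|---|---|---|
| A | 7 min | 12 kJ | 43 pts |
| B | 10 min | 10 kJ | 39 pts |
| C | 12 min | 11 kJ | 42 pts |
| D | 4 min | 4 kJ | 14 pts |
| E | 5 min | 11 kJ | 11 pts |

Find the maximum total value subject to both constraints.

Feasible sets respecting both limits:
- A+B+C+D: duration 33, energy 37, value 138
- A+B+C: duration 29, energy 33, value 124
- A+C+D+E: duration 28, energy 38, value 110
- A+B+D+E: duration 26, energy 37, value 107
Best: 138 pts.

138 pts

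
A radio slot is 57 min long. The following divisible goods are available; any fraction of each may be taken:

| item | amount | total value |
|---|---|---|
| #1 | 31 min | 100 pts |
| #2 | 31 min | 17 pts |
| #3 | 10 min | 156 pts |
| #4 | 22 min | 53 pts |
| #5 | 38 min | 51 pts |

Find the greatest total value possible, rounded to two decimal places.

294.55

Take in order of value per unit:
- #3 (156/10 per unit): all 10 → value 156, running total 156.00
- #1 (100/31 per unit): all 31 → value 100, running total 256.00
- #4 (53/22 per unit): 16 of 22 → value 16×53/22 = 38.5455, running total 294.55
Total 294.55.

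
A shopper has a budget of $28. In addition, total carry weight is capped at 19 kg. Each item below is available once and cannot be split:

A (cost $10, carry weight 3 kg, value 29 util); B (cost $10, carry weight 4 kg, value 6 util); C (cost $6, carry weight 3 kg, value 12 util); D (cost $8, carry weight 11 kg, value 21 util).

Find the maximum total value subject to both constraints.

Feasible sets respecting both limits:
- A+C+D: cost 24, carry weight 17, value 62
- A+B+D: cost 28, carry weight 18, value 56
- A+D: cost 18, carry weight 14, value 50
- A+B+C: cost 26, carry weight 10, value 47
Best: 62 util.

62 util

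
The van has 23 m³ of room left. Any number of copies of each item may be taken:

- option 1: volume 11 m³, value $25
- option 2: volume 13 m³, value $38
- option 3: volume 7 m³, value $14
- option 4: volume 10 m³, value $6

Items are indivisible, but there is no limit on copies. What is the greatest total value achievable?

Best value-per-unit is option 2 at 38/13; filling with it alone gives 1×38 = 38.
Optimal mix: 1×option 2 + 1×option 3 → volume 20, value 52.

$52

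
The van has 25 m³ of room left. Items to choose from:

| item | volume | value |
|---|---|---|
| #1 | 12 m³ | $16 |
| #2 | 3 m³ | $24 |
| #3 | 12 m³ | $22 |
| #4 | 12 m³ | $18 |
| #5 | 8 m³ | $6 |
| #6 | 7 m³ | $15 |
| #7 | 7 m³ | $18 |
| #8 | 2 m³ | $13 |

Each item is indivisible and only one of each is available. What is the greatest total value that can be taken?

$77

Check high-value combinations within 25 m³:
- #2+#3+#7+#8: volume 3+12+7+2=24, value 24+22+18+13=77
- #2+#3+#6+#8: volume 3+12+7+2=24, value 24+22+15+13=74
- #2+#4+#7+#8: volume 3+12+7+2=24, value 24+18+18+13=73
- #1+#2+#7+#8: volume 12+3+7+2=24, value 16+24+18+13=71
Best: $77.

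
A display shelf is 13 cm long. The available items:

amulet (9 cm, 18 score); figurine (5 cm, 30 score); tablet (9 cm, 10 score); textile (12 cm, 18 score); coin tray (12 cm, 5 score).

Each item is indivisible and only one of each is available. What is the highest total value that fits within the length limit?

30 score

Check high-value combinations within 13 cm:
- figurine: length 5, value 30
- amulet: length 9, value 18
- textile: length 12, value 18
- tablet: length 9, value 10
Best: 30 score.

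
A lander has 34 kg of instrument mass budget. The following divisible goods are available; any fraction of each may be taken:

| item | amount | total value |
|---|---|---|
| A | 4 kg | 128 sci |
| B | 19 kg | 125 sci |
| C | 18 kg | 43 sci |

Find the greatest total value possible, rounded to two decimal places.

Take in order of value per unit:
- A (128/4 per unit): all 4 → value 128, running total 128.00
- B (125/19 per unit): all 19 → value 125, running total 253.00
- C (43/18 per unit): 11 of 18 → value 11×43/18 = 26.2778, running total 279.28
Total 279.28.

279.28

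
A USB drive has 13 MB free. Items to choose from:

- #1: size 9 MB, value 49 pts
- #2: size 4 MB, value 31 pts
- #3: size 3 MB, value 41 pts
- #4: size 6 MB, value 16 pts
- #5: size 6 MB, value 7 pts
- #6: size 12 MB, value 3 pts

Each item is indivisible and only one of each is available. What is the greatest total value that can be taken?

This is a 0/1 knapsack; check combinations near the capacity.
- #1+#3: size 9+3=12, value 49+41=90
- #2+#3+#4: size 4+3+6=13, value 31+41+16=88
- #1+#2: size 9+4=13, value 49+31=80
Best: 90 pts.

90 pts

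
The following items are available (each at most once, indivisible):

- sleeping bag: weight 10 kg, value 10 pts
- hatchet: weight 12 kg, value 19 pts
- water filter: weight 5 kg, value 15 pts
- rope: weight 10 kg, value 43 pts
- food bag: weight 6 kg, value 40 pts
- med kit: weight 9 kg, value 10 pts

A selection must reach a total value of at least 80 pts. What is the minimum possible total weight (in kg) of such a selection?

Subsets with value ≥ 80, sorted by total weight:
- rope+food bag: weight 16, value 83
- water filter+rope+food bag: weight 21, value 98
Minimum weight: 16 kg.

16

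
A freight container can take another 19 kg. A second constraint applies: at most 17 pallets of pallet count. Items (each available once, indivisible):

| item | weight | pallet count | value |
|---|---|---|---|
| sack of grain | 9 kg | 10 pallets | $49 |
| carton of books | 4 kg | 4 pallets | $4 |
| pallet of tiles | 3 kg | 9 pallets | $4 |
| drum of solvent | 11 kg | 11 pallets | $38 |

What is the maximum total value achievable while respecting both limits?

$53

Feasible sets respecting both limits:
- sack of grain+carton of books: weight 13, pallet count 14, value 53
- sack of grain: weight 9, pallet count 10, value 49
- carton of books+drum of solvent: weight 15, pallet count 15, value 42
- drum of solvent: weight 11, pallet count 11, value 38
Best: $53.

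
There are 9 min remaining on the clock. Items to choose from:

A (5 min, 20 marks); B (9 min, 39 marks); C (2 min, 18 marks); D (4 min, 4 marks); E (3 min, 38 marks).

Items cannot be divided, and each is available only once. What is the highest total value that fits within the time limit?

Check high-value combinations within 9 min:
- C+D+E: time 2+4+3=9, value 18+4+38=60
- A+E: time 5+3=8, value 20+38=58
- C+E: time 2+3=5, value 18+38=56
Best: 60 marks.

60 marks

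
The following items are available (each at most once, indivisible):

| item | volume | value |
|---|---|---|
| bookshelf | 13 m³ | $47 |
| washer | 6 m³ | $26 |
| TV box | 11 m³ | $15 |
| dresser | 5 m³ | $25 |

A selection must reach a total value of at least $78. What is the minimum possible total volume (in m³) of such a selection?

Subsets with value ≥ 78, sorted by total volume:
- bookshelf+washer+dresser: volume 24, value 98
- bookshelf+TV box+dresser: volume 29, value 87
- bookshelf+washer+TV box: volume 30, value 88
- bookshelf+washer+TV box+dresser: volume 35, value 113
Minimum volume: 24 m³.

24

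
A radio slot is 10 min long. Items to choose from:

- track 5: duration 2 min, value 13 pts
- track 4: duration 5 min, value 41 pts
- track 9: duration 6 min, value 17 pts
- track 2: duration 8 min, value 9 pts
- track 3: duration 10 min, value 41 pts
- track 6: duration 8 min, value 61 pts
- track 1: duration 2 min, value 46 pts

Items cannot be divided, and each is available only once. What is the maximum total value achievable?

107 pts

This is a 0/1 knapsack; check combinations near the capacity.
- track 6+track 1: duration 8+2=10, value 61+46=107
- track 5+track 4+track 1: duration 2+5+2=9, value 13+41+46=100
- track 4+track 1: duration 5+2=7, value 41+46=87
- track 5+track 9+track 1: duration 2+6+2=10, value 13+17+46=76
Best: 107 pts.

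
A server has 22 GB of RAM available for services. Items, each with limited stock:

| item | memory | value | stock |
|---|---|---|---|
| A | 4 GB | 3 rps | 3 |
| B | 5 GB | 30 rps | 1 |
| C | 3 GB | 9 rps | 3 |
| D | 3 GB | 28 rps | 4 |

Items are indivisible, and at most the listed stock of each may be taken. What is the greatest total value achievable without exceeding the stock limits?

151 rps

Top feasible selections:
- 1×B + 1×C + 4×D: memory 20, value 151
- 1×A + 1×B + 4×D: memory 21, value 145
- 1×B + 4×D: memory 17, value 142
- 3×C + 4×D: memory 21, value 139
Best: 151 rps.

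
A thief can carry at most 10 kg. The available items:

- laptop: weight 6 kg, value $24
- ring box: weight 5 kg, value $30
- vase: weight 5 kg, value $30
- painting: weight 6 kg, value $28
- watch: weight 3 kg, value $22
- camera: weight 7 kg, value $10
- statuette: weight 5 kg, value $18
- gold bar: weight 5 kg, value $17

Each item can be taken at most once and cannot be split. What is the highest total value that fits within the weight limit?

Check high-value combinations within 10 kg:
- ring box+vase: weight 5+5=10, value 30+30=60
- ring box+watch: weight 5+3=8, value 30+22=52
- vase+watch: weight 5+3=8, value 30+22=52
Best: $60.

$60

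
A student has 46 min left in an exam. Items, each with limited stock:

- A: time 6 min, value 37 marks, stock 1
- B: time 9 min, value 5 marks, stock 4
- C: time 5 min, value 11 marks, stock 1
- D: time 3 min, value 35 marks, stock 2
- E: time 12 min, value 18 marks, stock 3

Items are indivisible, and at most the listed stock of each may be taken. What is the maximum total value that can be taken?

Top feasible selections:
- 1×A + 1×C + 2×D + 2×E: time 41, value 154
- 1×A + 1×B + 2×D + 2×E: time 45, value 148
- 1×A + 2×D + 2×E: time 36, value 143
Best: 154 marks.

154 marks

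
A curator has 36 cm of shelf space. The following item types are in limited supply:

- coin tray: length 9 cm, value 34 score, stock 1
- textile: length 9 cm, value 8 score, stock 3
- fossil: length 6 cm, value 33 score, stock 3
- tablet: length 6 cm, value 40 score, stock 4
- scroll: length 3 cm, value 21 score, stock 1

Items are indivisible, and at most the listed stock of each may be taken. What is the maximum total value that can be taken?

Top feasible selections:
- 2×fossil + 4×tablet: length 36, value 226
- 3×fossil + 3×tablet: length 36, value 219
Best: 226 score.

226 score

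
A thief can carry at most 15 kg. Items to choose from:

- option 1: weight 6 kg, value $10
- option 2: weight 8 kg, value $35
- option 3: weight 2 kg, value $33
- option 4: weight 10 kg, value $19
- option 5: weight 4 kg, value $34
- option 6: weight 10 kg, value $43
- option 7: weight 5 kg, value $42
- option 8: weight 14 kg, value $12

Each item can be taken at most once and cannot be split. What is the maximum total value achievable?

This is a 0/1 knapsack; check combinations near the capacity.
- option 2+option 3+option 7: weight 8+2+5=15, value 35+33+42=110
- option 3+option 5+option 7: weight 2+4+5=11, value 33+34+42=109
- option 2+option 3+option 5: weight 8+2+4=14, value 35+33+34=102
- option 1+option 5+option 7: weight 6+4+5=15, value 10+34+42=86
- option 1+option 3+option 7: weight 6+2+5=13, value 10+33+42=85
Best: $110.

$110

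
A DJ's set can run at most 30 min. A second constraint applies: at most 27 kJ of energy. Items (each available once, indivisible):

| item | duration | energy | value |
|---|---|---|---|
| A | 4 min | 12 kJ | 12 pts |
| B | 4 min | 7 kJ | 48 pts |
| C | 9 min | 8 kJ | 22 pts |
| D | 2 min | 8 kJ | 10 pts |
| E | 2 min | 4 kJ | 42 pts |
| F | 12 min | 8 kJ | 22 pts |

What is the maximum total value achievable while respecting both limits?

134 pts

Feasible sets respecting both limits:
- B+C+E+F: duration 27, energy 27, value 134
- B+C+D+E: duration 17, energy 27, value 122
- B+D+E+F: duration 20, energy 27, value 122
- B+C+E: duration 15, energy 19, value 112
Best: 134 pts.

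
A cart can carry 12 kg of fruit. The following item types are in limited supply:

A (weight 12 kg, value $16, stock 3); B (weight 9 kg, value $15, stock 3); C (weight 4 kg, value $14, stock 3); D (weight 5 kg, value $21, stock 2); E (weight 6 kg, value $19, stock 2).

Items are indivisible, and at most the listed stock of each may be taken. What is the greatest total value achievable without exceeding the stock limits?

Best selections within weight 12 and stock limits:
- 2×D: weight 10, value 42
- 3×C: weight 12, value 42
Best: $42.

$42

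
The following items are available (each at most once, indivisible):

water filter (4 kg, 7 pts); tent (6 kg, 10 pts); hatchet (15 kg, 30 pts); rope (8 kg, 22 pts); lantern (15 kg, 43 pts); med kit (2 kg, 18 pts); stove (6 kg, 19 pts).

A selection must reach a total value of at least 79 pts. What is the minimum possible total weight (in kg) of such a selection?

Subsets with value ≥ 79, sorted by total weight:
- lantern+med kit+stove: weight 23, value 80
- rope+lantern+med kit: weight 25, value 83
- water filter+lantern+med kit+stove: weight 27, value 87
- water filter+rope+lantern+med kit: weight 29, value 90
Minimum weight: 23 kg.

23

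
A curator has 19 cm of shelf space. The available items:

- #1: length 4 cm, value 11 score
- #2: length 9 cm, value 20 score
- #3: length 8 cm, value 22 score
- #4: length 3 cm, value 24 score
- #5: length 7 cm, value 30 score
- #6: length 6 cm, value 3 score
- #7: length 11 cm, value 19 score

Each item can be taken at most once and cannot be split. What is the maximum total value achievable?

76 score

Check high-value combinations within 19 cm:
- #3+#4+#5: length 8+3+7=18, value 22+24+30=76
- #2+#4+#5: length 9+3+7=19, value 20+24+30=74
- #1+#4+#5: length 4+3+7=14, value 11+24+30=65
- #1+#3+#5: length 4+8+7=19, value 11+22+30=63
- #1+#3+#4: length 4+8+3=15, value 11+22+24=57
Best: 76 score.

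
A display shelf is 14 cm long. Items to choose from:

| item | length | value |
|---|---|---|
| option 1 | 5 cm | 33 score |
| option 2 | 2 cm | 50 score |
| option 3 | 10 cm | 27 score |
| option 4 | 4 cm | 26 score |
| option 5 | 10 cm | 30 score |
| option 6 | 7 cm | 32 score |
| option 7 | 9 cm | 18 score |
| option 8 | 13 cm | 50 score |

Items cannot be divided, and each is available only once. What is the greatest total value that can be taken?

Check high-value combinations within 14 cm:
- option 1+option 2+option 6: length 5+2+7=14, value 33+50+32=115
- option 1+option 2+option 4: length 5+2+4=11, value 33+50+26=109
- option 2+option 4+option 6: length 2+4+7=13, value 50+26+32=108
- option 1+option 2: length 5+2=7, value 33+50=83
Best: 115 score.

115 score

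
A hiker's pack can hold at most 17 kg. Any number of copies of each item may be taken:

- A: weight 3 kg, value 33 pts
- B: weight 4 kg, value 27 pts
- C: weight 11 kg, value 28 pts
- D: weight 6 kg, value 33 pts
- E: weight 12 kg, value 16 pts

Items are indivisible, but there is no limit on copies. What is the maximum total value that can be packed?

Best value-per-unit is A at 33/3, and filling with it alone uses weight 5×3=15. No mix of the others beats 5×33 = 165.

165 pts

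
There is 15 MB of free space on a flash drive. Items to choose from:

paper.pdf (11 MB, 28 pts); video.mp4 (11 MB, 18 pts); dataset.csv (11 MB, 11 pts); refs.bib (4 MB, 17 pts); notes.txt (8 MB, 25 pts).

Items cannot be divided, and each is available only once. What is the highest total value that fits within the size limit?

Check high-value combinations within 15 MB:
- paper.pdf+refs.bib: size 11+4=15, value 28+17=45
- refs.bib+notes.txt: size 4+8=12, value 17+25=42
- video.mp4+refs.bib: size 11+4=15, value 18+17=35
- paper.pdf: size 11, value 28
Best: 45 pts.

45 pts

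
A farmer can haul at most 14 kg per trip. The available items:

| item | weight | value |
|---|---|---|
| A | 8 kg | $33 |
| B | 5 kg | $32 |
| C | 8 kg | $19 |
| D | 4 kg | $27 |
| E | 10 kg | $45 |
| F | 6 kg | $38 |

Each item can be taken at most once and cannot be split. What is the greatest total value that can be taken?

Check high-value combinations within 14 kg:
- D+E: weight 4+10=14, value 27+45=72
- A+F: weight 8+6=14, value 33+38=71
- B+F: weight 5+6=11, value 32+38=70
- D+F: weight 4+6=10, value 27+38=65
Best: $72.

$72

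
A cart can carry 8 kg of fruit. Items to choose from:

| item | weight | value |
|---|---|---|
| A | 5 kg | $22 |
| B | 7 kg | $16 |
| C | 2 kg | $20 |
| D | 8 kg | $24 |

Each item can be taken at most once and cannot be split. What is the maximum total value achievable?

Check high-value combinations within 8 kg:
- A+C: weight 5+2=7, value 22+20=42
- D: weight 8, value 24
- A: weight 5, value 22
Best: $42.

$42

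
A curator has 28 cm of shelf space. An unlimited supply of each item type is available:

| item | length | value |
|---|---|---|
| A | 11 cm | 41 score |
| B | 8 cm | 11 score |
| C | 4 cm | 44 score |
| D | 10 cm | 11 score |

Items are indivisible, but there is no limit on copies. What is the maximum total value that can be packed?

Best value-per-unit is C at 44/4, and filling with it alone uses length 7×4=28. No mix of the others beats 7×44 = 308.

308 score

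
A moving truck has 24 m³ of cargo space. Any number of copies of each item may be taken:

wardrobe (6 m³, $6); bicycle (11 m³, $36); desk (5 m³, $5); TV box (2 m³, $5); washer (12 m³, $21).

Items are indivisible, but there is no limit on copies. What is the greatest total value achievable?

$77

Best value-per-unit is bicycle at 36/11; filling with it alone gives 2×36 = 72.
Optimal mix: 2×bicycle + 1×TV box → volume 24, value 77.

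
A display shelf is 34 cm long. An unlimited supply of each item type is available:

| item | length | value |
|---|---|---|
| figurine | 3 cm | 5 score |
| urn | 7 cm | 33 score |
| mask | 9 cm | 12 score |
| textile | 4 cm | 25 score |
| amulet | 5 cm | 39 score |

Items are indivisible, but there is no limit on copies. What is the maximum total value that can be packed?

Best value-per-unit is amulet at 39/5; filling with it alone gives 6×39 = 234.
Optimal mix: 1×textile + 6×amulet → length 34, value 259.

259 score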